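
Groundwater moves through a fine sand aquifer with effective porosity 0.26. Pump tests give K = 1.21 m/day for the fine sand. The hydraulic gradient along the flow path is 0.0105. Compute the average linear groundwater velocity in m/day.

Hydraulic gradient i = 0.0105.
Darcy flux q = K · i = 1.210 × 0.01050 = 0.01271 m/day.
Seepage velocity v = q / n_e = 0.01271 / 0.26 = 0.04887 m/day.

0.0489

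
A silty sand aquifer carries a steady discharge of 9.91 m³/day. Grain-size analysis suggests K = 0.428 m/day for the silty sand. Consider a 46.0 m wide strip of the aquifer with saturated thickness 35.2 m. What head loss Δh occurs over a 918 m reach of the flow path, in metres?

13.1

Cross-sectional area A = 46.0 × 35.2 = 1619 m².
From Q = K·A·i, i = Q / (K·A) = 9.91 / (0.4280 × 1619) = 0.01430.
Head loss Δh = i · L = 0.01430 × 918 = 13.13 m.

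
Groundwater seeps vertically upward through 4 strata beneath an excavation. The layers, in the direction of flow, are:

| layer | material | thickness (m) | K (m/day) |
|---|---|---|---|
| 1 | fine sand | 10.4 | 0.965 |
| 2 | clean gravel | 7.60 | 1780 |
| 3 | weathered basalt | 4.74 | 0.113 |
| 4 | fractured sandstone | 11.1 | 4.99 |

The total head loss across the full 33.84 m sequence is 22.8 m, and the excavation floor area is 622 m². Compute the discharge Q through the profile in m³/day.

Flow is perpendicular to layering, so the layers act in series and the equivalent K is the thickness-weighted harmonic mean.
Total thickness L = 10.4 + 7.60 + 4.74 + 11.1 = 33.84 m.
Σ(b_i/K_i) = 10.4/0.965 + 7.60/1780 + 4.74/0.113 + 11.1/4.99 = 54.95 d.
K_eq = L / Σ(b_i/K_i) = 33.84 / 54.95 = 0.6158 m/day.
Q = K_eq · A · (Δh/L) = 0.6158 × 622 × (22.8/33.84) = 258.1 m³/day.

258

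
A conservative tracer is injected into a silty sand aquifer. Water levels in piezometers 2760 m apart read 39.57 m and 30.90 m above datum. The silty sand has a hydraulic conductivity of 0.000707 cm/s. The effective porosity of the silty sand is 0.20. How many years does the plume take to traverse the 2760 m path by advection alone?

788

Convert K: 0.000707 cm/s × 864 = 0.6108 m/day.
Hydraulic gradient i = (39.57 − 30.90) / 2760 = 8.67 / 2760 = 0.003141.
Darcy flux q = K · i = 0.6108 × 0.003141 = 0.001919 m/day.
Seepage velocity v = q / n_e = 0.001919 / 0.20 = 0.009594 m/day.
Travel time t = L / v = 2760 / 0.009594 = 2.877e+05 days = 787.6 years.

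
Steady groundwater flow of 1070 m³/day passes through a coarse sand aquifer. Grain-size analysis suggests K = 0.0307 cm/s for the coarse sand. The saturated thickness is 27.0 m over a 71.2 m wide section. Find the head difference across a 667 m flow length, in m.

14.0

Convert K: 0.0307 cm/s × 864 = 26.52 m/day.
Cross-sectional area A = 71.2 × 27.0 = 1922 m².
From Q = K·A·i, i = Q / (K·A) = 1070 / (26.52 × 1922) = 0.02098.
Head loss Δh = i · L = 0.02098 × 667 = 14.00 m.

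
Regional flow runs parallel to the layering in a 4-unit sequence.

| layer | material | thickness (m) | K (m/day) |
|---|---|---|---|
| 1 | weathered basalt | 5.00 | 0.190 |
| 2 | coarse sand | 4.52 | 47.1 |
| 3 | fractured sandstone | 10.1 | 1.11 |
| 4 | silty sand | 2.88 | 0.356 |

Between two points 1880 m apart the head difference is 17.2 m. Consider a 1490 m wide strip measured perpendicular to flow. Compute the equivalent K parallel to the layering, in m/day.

Flow is parallel to layering, so each bed carries its own Darcy discharge and the transmissivities add.
Σ(K_i·b_i) = 0.190×5.00 + 47.1×4.52 + 1.11×10.1 + 0.356×2.88 = 226.1 m²/day.
Total thickness b = 22.50 m, so K_eq = Σ(K_i·b_i)/b = 10.05 m/day.

10.0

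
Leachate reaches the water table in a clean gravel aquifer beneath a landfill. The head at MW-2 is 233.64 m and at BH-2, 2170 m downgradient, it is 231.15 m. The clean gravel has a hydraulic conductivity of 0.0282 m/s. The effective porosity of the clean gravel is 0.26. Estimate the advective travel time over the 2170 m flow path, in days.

Convert K: 0.0282 m/s × 86400 = 2436 m/day.
Hydraulic gradient i = (233.64 − 231.15) / 2170 = 2.49 / 2170 = 0.001147.
Darcy flux q = K · i = 2436 × 0.001147 = 2.796 m/day.
Seepage velocity v = q / n_e = 2.796 / 0.26 = 10.75 m/day.
Travel time t = L / v = 2170 / 10.75 = 201.8 days.

202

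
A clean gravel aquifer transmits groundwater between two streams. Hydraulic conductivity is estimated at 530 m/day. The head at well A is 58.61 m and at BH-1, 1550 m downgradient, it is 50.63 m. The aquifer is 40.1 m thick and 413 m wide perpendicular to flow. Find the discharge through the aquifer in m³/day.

Cross-sectional area A = 413 × 40.1 = 16561 m².
Hydraulic gradient i = (58.61 − 50.63) / 1550 = 7.98 / 1550 = 0.005148.
Darcy's law: Q = K · A · i = 530.0 × 16561 × 0.005148 = 45190 m³/day.

45200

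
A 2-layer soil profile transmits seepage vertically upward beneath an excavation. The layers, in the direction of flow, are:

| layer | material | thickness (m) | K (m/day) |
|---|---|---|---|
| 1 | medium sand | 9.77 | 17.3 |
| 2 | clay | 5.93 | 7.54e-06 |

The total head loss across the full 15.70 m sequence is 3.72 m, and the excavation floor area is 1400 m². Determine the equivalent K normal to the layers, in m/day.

2.00e-05

Flow is perpendicular to layering, so the layers act in series and the equivalent K is the thickness-weighted harmonic mean.
Total thickness L = 9.77 + 5.93 = 15.70 m.
Σ(b_i/K_i) = 9.77/17.3 + 5.93/7.54e-06 = 7.865e+05 d.
K_eq = L / Σ(b_i/K_i) = 15.70 / 7.865e+05 = 1.996e-05 m/day.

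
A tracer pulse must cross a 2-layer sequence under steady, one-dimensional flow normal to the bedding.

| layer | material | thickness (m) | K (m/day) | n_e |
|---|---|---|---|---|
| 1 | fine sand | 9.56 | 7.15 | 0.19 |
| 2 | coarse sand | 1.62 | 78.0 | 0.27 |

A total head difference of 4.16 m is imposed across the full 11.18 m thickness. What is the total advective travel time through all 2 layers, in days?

With flow normal to the layers, continuity requires the same specific discharge q through every layer.
Σ(b_i/K_i) = 9.56/7.15 + 1.62/78.0 = 1.358 d.
q = Δh / Σ(b_i/K_i) = 4.16 / 1.358 = 3.064 m/day.
In each layer the seepage velocity is v_i = q/n_i, so the layer transit time is t_i = b_i·n_i / q:
  layer 1 (fine sand): t_1 = 9.56 × 0.19 / 3.064 = 0.5929 d
  layer 2 (coarse sand): t_2 = 1.62 × 0.27 / 3.064 = 0.1428 d
Total t = Σ t_i = 0.7356 days.

0.736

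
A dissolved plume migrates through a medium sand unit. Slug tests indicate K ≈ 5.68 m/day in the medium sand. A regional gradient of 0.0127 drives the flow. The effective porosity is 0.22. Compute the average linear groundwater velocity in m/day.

Hydraulic gradient i = 0.0127.
Darcy flux q = K · i = 5.680 × 0.01270 = 0.07214 m/day.
Seepage velocity v = q / n_e = 0.07214 / 0.22 = 0.3279 m/day.

0.328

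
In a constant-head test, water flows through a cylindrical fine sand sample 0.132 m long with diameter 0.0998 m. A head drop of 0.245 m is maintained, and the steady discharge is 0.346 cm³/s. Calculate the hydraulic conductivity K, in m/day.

2.06

Cross-sectional area A = π·(d/2)² = π × (0.0998/2)² = 0.007823 m².
Convert discharge: 0.346 cm³/s = 3.460e-07 m³/s.
Darcy's law rearranged: K = Q·L / (A·Δh) = 3.460e-07 × 0.132 / (0.007823 × 0.245) = 2.383e-05 m/s = 2.059 m/day.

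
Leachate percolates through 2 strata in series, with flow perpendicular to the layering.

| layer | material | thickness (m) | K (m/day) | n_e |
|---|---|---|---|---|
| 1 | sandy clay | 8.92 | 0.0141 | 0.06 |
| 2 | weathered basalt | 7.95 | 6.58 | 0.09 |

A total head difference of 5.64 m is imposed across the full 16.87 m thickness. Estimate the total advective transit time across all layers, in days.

141

With flow normal to the layers, continuity requires the same specific discharge q through every layer.
Σ(b_i/K_i) = 8.92/0.0141 + 7.95/6.58 = 633.8 d.
q = Δh / Σ(b_i/K_i) = 5.64 / 633.8 = 0.008898 m/day.
In each layer the seepage velocity is v_i = q/n_i, so the layer transit time is t_i = b_i·n_i / q:
  layer 1 (sandy clay): t_1 = 8.92 × 0.06 / 0.008898 = 60.15 d
  layer 2 (weathered basalt): t_2 = 7.95 × 0.09 / 0.008898 = 80.41 d
Total t = Σ t_i = 140.6 days.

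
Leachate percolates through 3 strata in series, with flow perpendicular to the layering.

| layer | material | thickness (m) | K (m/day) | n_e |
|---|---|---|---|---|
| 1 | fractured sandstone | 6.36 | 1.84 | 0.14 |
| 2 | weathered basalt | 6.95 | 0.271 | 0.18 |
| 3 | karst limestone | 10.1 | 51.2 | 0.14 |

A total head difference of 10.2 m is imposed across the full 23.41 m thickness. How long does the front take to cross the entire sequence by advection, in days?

With flow normal to the layers, continuity requires the same specific discharge q through every layer.
Σ(b_i/K_i) = 6.36/1.84 + 6.95/0.271 + 10.1/51.2 = 29.30 d.
q = Δh / Σ(b_i/K_i) = 10.2 / 29.30 = 0.3481 m/day.
In each layer the seepage velocity is v_i = q/n_i, so the layer transit time is t_i = b_i·n_i / q:
  layer 1 (fractured sandstone): t_1 = 6.36 × 0.14 / 0.3481 = 2.558 d
  layer 2 (weathered basalt): t_2 = 6.95 × 0.18 / 0.3481 = 3.594 d
  layer 3 (karst limestone): t_3 = 10.1 × 0.14 / 0.3481 = 4.062 d
Total t = Σ t_i = 10.21 days.

10.2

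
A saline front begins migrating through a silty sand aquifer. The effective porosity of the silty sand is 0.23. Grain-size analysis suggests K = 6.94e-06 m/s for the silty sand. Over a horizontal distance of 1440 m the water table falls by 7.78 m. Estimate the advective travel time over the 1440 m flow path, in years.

280

Convert K: 6.94e-06 m/s × 86400 = 0.5996 m/day.
Hydraulic gradient i = Δh / L = 7.78 / 1440 = 0.005403.
Darcy flux q = K · i = 0.5996 × 0.005403 = 0.003240 m/day.
Seepage velocity v = q / n_e = 0.003240 / 0.23 = 0.01409 m/day.
Travel time t = L / v = 1440 / 0.01409 = 1.022e+05 days = 279.9 years.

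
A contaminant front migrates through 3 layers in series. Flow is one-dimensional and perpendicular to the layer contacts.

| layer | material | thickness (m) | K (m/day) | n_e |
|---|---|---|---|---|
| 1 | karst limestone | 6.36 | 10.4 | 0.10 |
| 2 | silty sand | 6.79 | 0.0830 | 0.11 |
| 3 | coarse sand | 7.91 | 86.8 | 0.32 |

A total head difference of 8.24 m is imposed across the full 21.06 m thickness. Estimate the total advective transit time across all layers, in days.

With flow normal to the layers, continuity requires the same specific discharge q through every layer.
Σ(b_i/K_i) = 6.36/10.4 + 6.79/0.0830 + 7.91/86.8 = 82.51 d.
q = Δh / Σ(b_i/K_i) = 8.24 / 82.51 = 0.09987 m/day.
In each layer the seepage velocity is v_i = q/n_i, so the layer transit time is t_i = b_i·n_i / q:
  layer 1 (karst limestone): t_1 = 6.36 × 0.10 / 0.09987 = 6.368 d
  layer 2 (silty sand): t_2 = 6.79 × 0.11 / 0.09987 = 7.479 d
  layer 3 (coarse sand): t_3 = 7.91 × 0.32 / 0.09987 = 25.35 d
Total t = Σ t_i = 39.19 days.

39.2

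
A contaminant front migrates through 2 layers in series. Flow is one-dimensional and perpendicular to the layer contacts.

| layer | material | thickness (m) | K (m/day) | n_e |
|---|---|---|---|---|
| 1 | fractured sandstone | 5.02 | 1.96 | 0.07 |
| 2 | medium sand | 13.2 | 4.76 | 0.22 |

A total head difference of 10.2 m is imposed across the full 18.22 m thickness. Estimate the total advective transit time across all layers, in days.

With flow normal to the layers, continuity requires the same specific discharge q through every layer.
Σ(b_i/K_i) = 5.02/1.96 + 13.2/4.76 = 5.334 d.
q = Δh / Σ(b_i/K_i) = 10.2 / 5.334 = 1.912 m/day.
In each layer the seepage velocity is v_i = q/n_i, so the layer transit time is t_i = b_i·n_i / q:
  layer 1 (fractured sandstone): t_1 = 5.02 × 0.07 / 1.912 = 0.1838 d
  layer 2 (medium sand): t_2 = 13.2 × 0.22 / 1.912 = 1.519 d
Total t = Σ t_i = 1.702 days.

1.70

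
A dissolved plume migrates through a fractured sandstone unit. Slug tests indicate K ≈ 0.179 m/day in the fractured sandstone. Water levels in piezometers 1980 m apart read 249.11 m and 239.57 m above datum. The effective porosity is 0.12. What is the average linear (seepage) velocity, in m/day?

0.00719

Hydraulic gradient i = (249.11 − 239.57) / 1980 = 9.54 / 1980 = 0.004818.
Darcy flux q = K · i = 0.1790 × 0.004818 = 0.0008625 m/day.
Seepage velocity v = q / n_e = 0.0008625 / 0.12 = 0.007187 m/day.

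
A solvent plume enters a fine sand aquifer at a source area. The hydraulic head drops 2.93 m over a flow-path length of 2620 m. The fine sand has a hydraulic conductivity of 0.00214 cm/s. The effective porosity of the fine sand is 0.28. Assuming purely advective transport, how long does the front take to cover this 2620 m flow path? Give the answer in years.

Convert K: 0.00214 cm/s × 864 = 1.849 m/day.
Hydraulic gradient i = Δh / L = 2.93 / 2620 = 0.001118.
Darcy flux q = K · i = 1.849 × 0.001118 = 0.002068 m/day.
Seepage velocity v = q / n_e = 0.002068 / 0.28 = 0.007385 m/day.
Travel time t = L / v = 2620 / 0.007385 = 3.548e+05 days = 971.3 years.

971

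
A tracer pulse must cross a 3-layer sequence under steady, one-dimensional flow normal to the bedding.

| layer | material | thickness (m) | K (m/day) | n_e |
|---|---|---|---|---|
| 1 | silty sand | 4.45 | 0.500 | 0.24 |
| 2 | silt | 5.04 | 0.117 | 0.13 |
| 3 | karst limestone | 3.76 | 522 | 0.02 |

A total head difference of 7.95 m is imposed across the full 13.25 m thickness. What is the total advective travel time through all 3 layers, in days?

11.8

With flow normal to the layers, continuity requires the same specific discharge q through every layer.
Σ(b_i/K_i) = 4.45/0.500 + 5.04/0.117 + 3.76/522 = 51.98 d.
q = Δh / Σ(b_i/K_i) = 7.95 / 51.98 = 0.1529 m/day.
In each layer the seepage velocity is v_i = q/n_i, so the layer transit time is t_i = b_i·n_i / q:
  layer 1 (silty sand): t_1 = 4.45 × 0.24 / 0.1529 = 6.984 d
  layer 2 (silt): t_2 = 5.04 × 0.13 / 0.1529 = 4.284 d
  layer 3 (karst limestone): t_3 = 3.76 × 0.02 / 0.1529 = 0.4917 d
Total t = Σ t_i = 11.76 days.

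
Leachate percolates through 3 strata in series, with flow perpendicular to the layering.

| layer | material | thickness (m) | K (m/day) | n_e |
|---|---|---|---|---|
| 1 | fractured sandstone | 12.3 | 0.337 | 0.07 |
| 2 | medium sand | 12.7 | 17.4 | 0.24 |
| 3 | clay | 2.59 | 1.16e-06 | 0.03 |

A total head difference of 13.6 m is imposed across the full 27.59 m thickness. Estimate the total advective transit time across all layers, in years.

With flow normal to the layers, continuity requires the same specific discharge q through every layer.
Σ(b_i/K_i) = 12.3/0.337 + 12.7/17.4 + 2.59/1.16e-06 = 2.233e+06 d.
q = Δh / Σ(b_i/K_i) = 13.6 / 2.233e+06 = 6.091e-06 m/day.
In each layer the seepage velocity is v_i = q/n_i, so the layer transit time is t_i = b_i·n_i / q:
  layer 1 (fractured sandstone): t_1 = 12.3 × 0.07 / 6.091e-06 = 1.414e+05 d
  layer 2 (medium sand): t_2 = 12.7 × 0.24 / 6.091e-06 = 5.004e+05 d
  layer 3 (clay): t_3 = 2.59 × 0.03 / 6.091e-06 = 12756 d
Total t = Σ t_i = 6.545e+05 days = 1792 years.

1790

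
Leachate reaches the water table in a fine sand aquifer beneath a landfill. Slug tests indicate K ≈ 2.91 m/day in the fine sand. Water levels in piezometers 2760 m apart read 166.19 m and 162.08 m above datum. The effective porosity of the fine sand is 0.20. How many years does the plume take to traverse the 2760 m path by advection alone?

349

Hydraulic gradient i = (166.19 − 162.08) / 2760 = 4.11 / 2760 = 0.001489.
Darcy flux q = K · i = 2.910 × 0.001489 = 0.004333 m/day.
Seepage velocity v = q / n_e = 0.004333 / 0.20 = 0.02167 m/day.
Travel time t = L / v = 2760 / 0.02167 = 1.274e+05 days = 348.8 years.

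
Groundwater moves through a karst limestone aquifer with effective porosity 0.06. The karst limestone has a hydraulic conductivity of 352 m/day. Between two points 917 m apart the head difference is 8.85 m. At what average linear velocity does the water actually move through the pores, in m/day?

Hydraulic gradient i = Δh / L = 8.85 / 917 = 0.009651.
Darcy flux q = K · i = 352.0 × 0.009651 = 3.397 m/day.
Seepage velocity v = q / n_e = 3.397 / 0.06 = 56.62 m/day.

56.6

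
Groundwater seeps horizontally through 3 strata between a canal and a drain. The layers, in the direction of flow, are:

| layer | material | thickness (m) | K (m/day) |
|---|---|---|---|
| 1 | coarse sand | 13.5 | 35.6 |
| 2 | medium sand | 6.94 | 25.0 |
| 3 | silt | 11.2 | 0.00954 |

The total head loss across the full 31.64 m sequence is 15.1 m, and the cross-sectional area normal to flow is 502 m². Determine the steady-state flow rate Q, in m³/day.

6.45

Flow is perpendicular to layering, so the layers act in series and the equivalent K is the thickness-weighted harmonic mean.
Total thickness L = 13.5 + 6.94 + 11.2 = 31.64 m.
Σ(b_i/K_i) = 13.5/35.6 + 6.94/25.0 + 11.2/0.00954 = 1175 d.
K_eq = L / Σ(b_i/K_i) = 31.64 / 1175 = 0.02694 m/day.
Q = K_eq · A · (Δh/L) = 0.02694 × 502 × (15.1/31.64) = 6.453 m³/day.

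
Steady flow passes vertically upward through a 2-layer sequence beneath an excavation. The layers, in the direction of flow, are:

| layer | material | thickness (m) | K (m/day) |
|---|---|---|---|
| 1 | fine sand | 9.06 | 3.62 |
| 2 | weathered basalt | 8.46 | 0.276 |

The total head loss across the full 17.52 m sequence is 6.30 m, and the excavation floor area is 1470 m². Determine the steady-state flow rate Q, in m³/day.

Flow is perpendicular to layering, so the layers act in series and the equivalent K is the thickness-weighted harmonic mean.
Total thickness L = 9.06 + 8.46 = 17.52 m.
Σ(b_i/K_i) = 9.06/3.62 + 8.46/0.276 = 33.15 d.
K_eq = L / Σ(b_i/K_i) = 17.52 / 33.15 = 0.5284 m/day.
Q = K_eq · A · (Δh/L) = 0.5284 × 1470 × (6.30/17.52) = 279.3 m³/day.

279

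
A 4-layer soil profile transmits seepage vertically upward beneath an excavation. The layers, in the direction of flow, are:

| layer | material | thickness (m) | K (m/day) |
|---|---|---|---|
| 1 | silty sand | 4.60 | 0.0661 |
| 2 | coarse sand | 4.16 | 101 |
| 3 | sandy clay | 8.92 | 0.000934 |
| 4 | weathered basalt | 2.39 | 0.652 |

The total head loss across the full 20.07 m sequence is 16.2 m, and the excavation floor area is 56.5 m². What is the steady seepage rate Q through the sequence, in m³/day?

Flow is perpendicular to layering, so the layers act in series and the equivalent K is the thickness-weighted harmonic mean.
Total thickness L = 4.60 + 4.16 + 8.92 + 2.39 = 20.07 m.
Σ(b_i/K_i) = 4.60/0.0661 + 4.16/101 + 8.92/0.000934 + 2.39/0.652 = 9624 d.
K_eq = L / Σ(b_i/K_i) = 20.07 / 9624 = 0.002085 m/day.
Q = K_eq · A · (Δh/L) = 0.002085 × 56.5 × (16.2/20.07) = 0.09511 m³/day.

0.0951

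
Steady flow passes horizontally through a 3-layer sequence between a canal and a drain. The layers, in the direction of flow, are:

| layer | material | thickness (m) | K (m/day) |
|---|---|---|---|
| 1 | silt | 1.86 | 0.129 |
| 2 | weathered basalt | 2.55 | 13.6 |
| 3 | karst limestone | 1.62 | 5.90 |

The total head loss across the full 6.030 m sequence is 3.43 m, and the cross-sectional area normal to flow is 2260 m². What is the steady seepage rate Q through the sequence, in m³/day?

521

Flow is perpendicular to layering, so the layers act in series and the equivalent K is the thickness-weighted harmonic mean.
Total thickness L = 1.86 + 2.55 + 1.62 = 6.030 m.
Σ(b_i/K_i) = 1.86/0.129 + 2.55/13.6 + 1.62/5.90 = 14.88 d.
K_eq = L / Σ(b_i/K_i) = 6.030 / 14.88 = 0.4052 m/day.
Q = K_eq · A · (Δh/L) = 0.4052 × 2260 × (3.43/6.030) = 520.9 m³/day.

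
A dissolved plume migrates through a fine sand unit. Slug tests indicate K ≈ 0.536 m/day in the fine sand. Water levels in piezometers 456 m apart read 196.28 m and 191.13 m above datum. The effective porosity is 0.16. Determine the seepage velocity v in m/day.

0.0378

Hydraulic gradient i = (196.28 − 191.13) / 456 = 5.15 / 456 = 0.01129.
Darcy flux q = K · i = 0.5360 × 0.01129 = 0.006054 m/day.
Seepage velocity v = q / n_e = 0.006054 / 0.16 = 0.03783 m/day.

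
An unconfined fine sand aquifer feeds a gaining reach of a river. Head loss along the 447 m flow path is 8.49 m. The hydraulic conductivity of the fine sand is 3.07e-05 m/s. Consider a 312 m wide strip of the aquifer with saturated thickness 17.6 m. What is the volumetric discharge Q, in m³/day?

Convert K: 3.07e-05 m/s × 86400 = 2.652 m/day.
Cross-sectional area A = 312 × 17.6 = 5491 m².
Hydraulic gradient i = Δh / L = 8.49 / 447 = 0.01899.
Darcy's law: Q = K · A · i = 2.652 × 5491 × 0.01899 = 276.6 m³/day.

277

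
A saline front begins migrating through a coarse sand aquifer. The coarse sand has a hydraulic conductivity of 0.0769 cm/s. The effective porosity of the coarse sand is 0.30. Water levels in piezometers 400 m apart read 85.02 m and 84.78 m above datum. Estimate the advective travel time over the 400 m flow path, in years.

Convert K: 0.0769 cm/s × 864 = 66.44 m/day.
Hydraulic gradient i = (85.02 − 84.78) / 400 = 0.24 / 400 = 0.0006000.
Darcy flux q = K · i = 66.44 × 0.0006000 = 0.03986 m/day.
Seepage velocity v = q / n_e = 0.03986 / 0.30 = 0.1329 m/day.
Travel time t = L / v = 400 / 0.1329 = 3010 days = 8.241 years.

8.24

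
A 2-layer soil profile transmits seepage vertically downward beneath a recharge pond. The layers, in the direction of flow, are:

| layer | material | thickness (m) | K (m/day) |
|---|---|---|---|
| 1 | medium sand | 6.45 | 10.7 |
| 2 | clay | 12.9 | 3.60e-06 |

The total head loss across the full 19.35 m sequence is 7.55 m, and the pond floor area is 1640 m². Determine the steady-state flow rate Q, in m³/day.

0.00346

Flow is perpendicular to layering, so the layers act in series and the equivalent K is the thickness-weighted harmonic mean.
Total thickness L = 6.45 + 12.9 = 19.35 m.
Σ(b_i/K_i) = 6.45/10.7 + 12.9/3.60e-06 = 3.583e+06 d.
K_eq = L / Σ(b_i/K_i) = 19.35 / 3.583e+06 = 5.400e-06 m/day.
Q = K_eq · A · (Δh/L) = 5.400e-06 × 1640 × (7.55/19.35) = 0.003455 m³/day.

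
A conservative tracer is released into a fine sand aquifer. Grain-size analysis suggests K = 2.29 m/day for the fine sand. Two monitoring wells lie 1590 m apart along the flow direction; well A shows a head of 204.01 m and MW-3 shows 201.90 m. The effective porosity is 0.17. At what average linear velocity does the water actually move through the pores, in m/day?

0.0179

Hydraulic gradient i = (204.01 − 201.90) / 1590 = 2.11 / 1590 = 0.001327.
Darcy flux q = K · i = 2.290 × 0.001327 = 0.003039 m/day.
Seepage velocity v = q / n_e = 0.003039 / 0.17 = 0.01788 m/day.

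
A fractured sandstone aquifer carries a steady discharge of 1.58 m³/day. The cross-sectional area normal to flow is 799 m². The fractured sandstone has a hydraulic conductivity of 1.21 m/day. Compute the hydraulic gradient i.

From Q = K·A·i, i = Q / (K·A) = 1.58 / (1.210 × 799.0) = 0.001634.

0.00163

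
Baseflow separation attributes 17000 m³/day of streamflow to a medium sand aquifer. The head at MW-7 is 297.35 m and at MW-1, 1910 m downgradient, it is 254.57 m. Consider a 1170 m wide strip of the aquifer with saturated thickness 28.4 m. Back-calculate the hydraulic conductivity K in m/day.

Cross-sectional area A = 1170 × 28.4 = 33228 m².
Hydraulic gradient i = (297.35 − 254.57) / 1910 = 42.78 / 1910 = 0.02240.
From Q = K·A·i, K = Q / (A·i) = 17000 / (33228 × 0.02240) = 22.84 m/day.

22.8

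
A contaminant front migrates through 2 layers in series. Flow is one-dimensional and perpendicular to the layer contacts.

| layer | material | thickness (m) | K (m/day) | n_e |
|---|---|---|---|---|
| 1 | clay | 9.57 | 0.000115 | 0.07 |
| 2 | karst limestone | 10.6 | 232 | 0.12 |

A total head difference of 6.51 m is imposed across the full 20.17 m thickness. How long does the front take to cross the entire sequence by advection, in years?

68.0

With flow normal to the layers, continuity requires the same specific discharge q through every layer.
Σ(b_i/K_i) = 9.57/0.000115 + 10.6/232 = 83217 d.
q = Δh / Σ(b_i/K_i) = 6.51 / 83217 = 7.823e-05 m/day.
In each layer the seepage velocity is v_i = q/n_i, so the layer transit time is t_i = b_i·n_i / q:
  layer 1 (clay): t_1 = 9.57 × 0.07 / 7.823e-05 = 8563 d
  layer 2 (karst limestone): t_2 = 10.6 × 0.12 / 7.823e-05 = 16260 d
Total t = Σ t_i = 24823 days = 67.96 years.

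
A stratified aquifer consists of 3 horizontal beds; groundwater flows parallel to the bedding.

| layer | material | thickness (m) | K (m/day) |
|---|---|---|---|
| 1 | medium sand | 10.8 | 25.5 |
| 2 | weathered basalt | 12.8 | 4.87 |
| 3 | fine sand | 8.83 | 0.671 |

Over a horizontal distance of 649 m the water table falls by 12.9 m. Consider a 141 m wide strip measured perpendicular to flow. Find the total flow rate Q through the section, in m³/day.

963

Flow is parallel to layering, so each bed carries its own Darcy discharge and the transmissivities add.
Σ(K_i·b_i) = 25.5×10.8 + 4.87×12.8 + 0.671×8.83 = 343.7 m²/day.
Hydraulic gradient i = Δh / L = 12.9 / 649 = 0.01988.
Q = Σ(K_i·b_i) · W · i = 343.7 × 141 × 0.01988 = 963.2 m³/day.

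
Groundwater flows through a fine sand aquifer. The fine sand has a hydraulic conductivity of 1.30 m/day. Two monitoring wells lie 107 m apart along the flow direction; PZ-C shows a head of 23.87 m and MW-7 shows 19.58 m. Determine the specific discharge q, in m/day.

0.0521

Hydraulic gradient i = (23.87 − 19.58) / 107 = 4.29 / 107 = 0.04009.
Specific discharge q = K · i = 1.300 × 0.04009 = 0.05212 m/day.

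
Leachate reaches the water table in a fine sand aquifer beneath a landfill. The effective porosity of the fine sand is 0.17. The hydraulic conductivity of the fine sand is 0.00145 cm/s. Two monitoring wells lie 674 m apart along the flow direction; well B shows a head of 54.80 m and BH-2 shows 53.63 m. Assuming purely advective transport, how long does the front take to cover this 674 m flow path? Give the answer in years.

Convert K: 0.00145 cm/s × 864 = 1.253 m/day.
Hydraulic gradient i = (54.80 − 53.63) / 674 = 1.17 / 674 = 0.001736.
Darcy flux q = K · i = 1.253 × 0.001736 = 0.002175 m/day.
Seepage velocity v = q / n_e = 0.002175 / 0.17 = 0.01279 m/day.
Travel time t = L / v = 674 / 0.01279 = 52687 days = 144.2 years.

144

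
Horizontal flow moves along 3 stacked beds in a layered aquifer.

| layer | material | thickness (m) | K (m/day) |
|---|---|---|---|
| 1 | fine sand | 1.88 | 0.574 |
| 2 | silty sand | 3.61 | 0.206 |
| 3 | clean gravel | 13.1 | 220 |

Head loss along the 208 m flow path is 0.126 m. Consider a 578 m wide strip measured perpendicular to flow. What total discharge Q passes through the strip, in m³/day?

Flow is parallel to layering, so each bed carries its own Darcy discharge and the transmissivities add.
Σ(K_i·b_i) = 0.574×1.88 + 0.206×3.61 + 220×13.1 = 2884 m²/day.
Hydraulic gradient i = Δh / L = 0.126 / 208 = 0.0006058.
Q = Σ(K_i·b_i) · W · i = 2884 × 578 × 0.0006058 = 1010 m³/day.

1010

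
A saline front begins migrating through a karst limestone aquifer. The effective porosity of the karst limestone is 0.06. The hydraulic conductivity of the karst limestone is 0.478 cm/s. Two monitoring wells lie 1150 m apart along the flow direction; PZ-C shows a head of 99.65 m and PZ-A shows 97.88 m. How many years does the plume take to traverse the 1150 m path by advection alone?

0.297

Convert K: 0.478 cm/s × 864 = 413.0 m/day.
Hydraulic gradient i = (99.65 − 97.88) / 1150 = 1.77 / 1150 = 0.001539.
Darcy flux q = K · i = 413.0 × 0.001539 = 0.6356 m/day.
Seepage velocity v = q / n_e = 0.6356 / 0.06 = 10.59 m/day.
Travel time t = L / v = 1150 / 10.59 = 108.6 days = 0.2972 years.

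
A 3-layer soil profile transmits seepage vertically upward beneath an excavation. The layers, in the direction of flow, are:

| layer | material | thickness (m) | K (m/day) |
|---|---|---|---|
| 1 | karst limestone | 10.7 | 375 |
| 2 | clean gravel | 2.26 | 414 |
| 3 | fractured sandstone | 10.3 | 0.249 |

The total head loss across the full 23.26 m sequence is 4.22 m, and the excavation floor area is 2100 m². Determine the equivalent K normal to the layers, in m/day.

0.562

Flow is perpendicular to layering, so the layers act in series and the equivalent K is the thickness-weighted harmonic mean.
Total thickness L = 10.7 + 2.26 + 10.3 = 23.26 m.
Σ(b_i/K_i) = 10.7/375 + 2.26/414 + 10.3/0.249 = 41.40 d.
K_eq = L / Σ(b_i/K_i) = 23.26 / 41.40 = 0.5618 m/day.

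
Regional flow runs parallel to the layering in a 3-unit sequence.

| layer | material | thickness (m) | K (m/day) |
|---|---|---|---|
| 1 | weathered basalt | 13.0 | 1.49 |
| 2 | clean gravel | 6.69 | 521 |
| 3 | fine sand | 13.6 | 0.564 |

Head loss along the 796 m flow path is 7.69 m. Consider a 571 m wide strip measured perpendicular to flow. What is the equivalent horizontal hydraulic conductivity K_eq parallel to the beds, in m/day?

Flow is parallel to layering, so each bed carries its own Darcy discharge and the transmissivities add.
Σ(K_i·b_i) = 1.49×13.0 + 521×6.69 + 0.564×13.6 = 3513 m²/day.
Total thickness b = 33.29 m, so K_eq = Σ(K_i·b_i)/b = 105.5 m/day.

106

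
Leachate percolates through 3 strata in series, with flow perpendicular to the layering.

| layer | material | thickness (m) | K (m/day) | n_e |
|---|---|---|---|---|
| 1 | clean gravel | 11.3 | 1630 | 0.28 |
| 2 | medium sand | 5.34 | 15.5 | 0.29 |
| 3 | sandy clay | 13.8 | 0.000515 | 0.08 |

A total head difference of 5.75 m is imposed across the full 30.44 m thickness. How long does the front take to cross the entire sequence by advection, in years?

With flow normal to the layers, continuity requires the same specific discharge q through every layer.
Σ(b_i/K_i) = 11.3/1630 + 5.34/15.5 + 13.8/0.000515 = 26796 d.
q = Δh / Σ(b_i/K_i) = 5.75 / 26796 = 0.0002146 m/day.
In each layer the seepage velocity is v_i = q/n_i, so the layer transit time is t_i = b_i·n_i / q:
  layer 1 (clean gravel): t_1 = 11.3 × 0.28 / 0.0002146 = 14745 d
  layer 2 (medium sand): t_2 = 5.34 × 0.29 / 0.0002146 = 7217 d
  layer 3 (sandy clay): t_3 = 13.8 × 0.08 / 0.0002146 = 5145 d
Total t = Σ t_i = 27107 days = 74.21 years.

74.2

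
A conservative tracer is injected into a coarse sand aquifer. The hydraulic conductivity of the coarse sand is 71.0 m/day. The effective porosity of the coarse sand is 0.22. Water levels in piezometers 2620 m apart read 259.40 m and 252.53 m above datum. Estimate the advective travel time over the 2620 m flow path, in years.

8.48

Hydraulic gradient i = (259.40 − 252.53) / 2620 = 6.87 / 2620 = 0.002622.
Darcy flux q = K · i = 71.00 × 0.002622 = 0.1862 m/day.
Seepage velocity v = q / n_e = 0.1862 / 0.22 = 0.8462 m/day.
Travel time t = L / v = 2620 / 0.8462 = 3096 days = 8.477 years.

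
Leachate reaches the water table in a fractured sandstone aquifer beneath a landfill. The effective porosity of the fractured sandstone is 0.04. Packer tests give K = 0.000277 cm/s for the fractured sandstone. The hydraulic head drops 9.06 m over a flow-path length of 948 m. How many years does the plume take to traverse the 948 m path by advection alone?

Convert K: 0.000277 cm/s × 864 = 0.2393 m/day.
Hydraulic gradient i = Δh / L = 9.06 / 948 = 0.009557.
Darcy flux q = K · i = 0.2393 × 0.009557 = 0.002287 m/day.
Seepage velocity v = q / n_e = 0.002287 / 0.04 = 0.05718 m/day.
Travel time t = L / v = 948 / 0.05718 = 16579 days = 45.39 years.

45.4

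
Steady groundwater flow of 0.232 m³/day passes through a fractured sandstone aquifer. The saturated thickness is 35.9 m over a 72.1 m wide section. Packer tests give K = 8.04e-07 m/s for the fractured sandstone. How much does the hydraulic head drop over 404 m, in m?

0.521

Convert K: 8.04e-07 m/s × 86400 = 0.06947 m/day.
Cross-sectional area A = 72.1 × 35.9 = 2588 m².
From Q = K·A·i, i = Q / (K·A) = 0.232 / (0.06947 × 2588) = 0.001290.
Head loss Δh = i · L = 0.001290 × 404 = 0.5213 m.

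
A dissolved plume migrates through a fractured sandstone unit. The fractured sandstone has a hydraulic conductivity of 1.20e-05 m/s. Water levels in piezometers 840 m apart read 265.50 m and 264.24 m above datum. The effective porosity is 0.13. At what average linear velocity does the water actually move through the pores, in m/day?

0.0120

Convert K: 1.20e-05 m/s × 86400 = 1.037 m/day.
Hydraulic gradient i = (265.50 − 264.24) / 840 = 1.26 / 840 = 0.001500.
Darcy flux q = K · i = 1.037 × 0.001500 = 0.001555 m/day.
Seepage velocity v = q / n_e = 0.001555 / 0.13 = 0.01196 m/day.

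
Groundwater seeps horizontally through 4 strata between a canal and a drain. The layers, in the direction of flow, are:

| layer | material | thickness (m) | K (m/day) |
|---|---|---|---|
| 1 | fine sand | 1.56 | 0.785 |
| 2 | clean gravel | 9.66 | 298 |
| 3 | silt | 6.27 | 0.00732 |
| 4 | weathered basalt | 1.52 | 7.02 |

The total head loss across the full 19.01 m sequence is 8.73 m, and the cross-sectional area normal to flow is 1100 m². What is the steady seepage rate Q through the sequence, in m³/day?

Flow is perpendicular to layering, so the layers act in series and the equivalent K is the thickness-weighted harmonic mean.
Total thickness L = 1.56 + 9.66 + 6.27 + 1.52 = 19.01 m.
Σ(b_i/K_i) = 1.56/0.785 + 9.66/298 + 6.27/0.00732 + 1.52/7.02 = 858.8 d.
K_eq = L / Σ(b_i/K_i) = 19.01 / 858.8 = 0.02214 m/day.
Q = K_eq · A · (Δh/L) = 0.02214 × 1100 × (8.73/19.01) = 11.18 m³/day.

11.2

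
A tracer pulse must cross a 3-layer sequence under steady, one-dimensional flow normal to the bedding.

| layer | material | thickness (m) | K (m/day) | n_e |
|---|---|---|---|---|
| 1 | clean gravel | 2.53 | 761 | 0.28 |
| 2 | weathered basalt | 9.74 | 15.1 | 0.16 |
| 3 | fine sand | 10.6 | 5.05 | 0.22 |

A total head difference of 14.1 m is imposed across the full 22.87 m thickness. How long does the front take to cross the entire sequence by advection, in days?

With flow normal to the layers, continuity requires the same specific discharge q through every layer.
Σ(b_i/K_i) = 2.53/761 + 9.74/15.1 + 10.6/5.05 = 2.747 d.
q = Δh / Σ(b_i/K_i) = 14.1 / 2.747 = 5.132 m/day.
In each layer the seepage velocity is v_i = q/n_i, so the layer transit time is t_i = b_i·n_i / q:
  layer 1 (clean gravel): t_1 = 2.53 × 0.28 / 5.132 = 0.1380 d
  layer 2 (weathered basalt): t_2 = 9.74 × 0.16 / 5.132 = 0.3037 d
  layer 3 (fine sand): t_3 = 10.6 × 0.22 / 5.132 = 0.4544 d
Total t = Σ t_i = 0.8961 days.

0.896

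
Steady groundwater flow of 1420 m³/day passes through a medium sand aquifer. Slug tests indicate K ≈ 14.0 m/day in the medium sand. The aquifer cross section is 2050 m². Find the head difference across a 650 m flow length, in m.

From Q = K·A·i, i = Q / (K·A) = 1420 / (14.00 × 2050) = 0.04948.
Head loss Δh = i · L = 0.04948 × 650 = 32.16 m.

32.2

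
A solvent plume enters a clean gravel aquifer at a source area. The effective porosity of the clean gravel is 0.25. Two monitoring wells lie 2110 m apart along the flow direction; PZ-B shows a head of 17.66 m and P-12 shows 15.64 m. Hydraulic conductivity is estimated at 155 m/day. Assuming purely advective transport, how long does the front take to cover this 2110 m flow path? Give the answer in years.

9.73

Hydraulic gradient i = (17.66 − 15.64) / 2110 = 2.02 / 2110 = 0.0009573.
Darcy flux q = K · i = 155.0 × 0.0009573 = 0.1484 m/day.
Seepage velocity v = q / n_e = 0.1484 / 0.25 = 0.5936 m/day.
Travel time t = L / v = 2110 / 0.5936 = 3555 days = 9.733 years.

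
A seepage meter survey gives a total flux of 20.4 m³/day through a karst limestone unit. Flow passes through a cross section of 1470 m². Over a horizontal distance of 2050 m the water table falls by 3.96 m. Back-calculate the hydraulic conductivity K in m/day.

Hydraulic gradient i = Δh / L = 3.96 / 2050 = 0.001932.
From Q = K·A·i, K = Q / (A·i) = 20.4 / (1470 × 0.001932) = 7.184 m/day.

7.18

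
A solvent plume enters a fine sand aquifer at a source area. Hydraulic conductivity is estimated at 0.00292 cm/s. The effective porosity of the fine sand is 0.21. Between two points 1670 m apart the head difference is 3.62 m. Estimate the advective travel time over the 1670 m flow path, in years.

176

Convert K: 0.00292 cm/s × 864 = 2.523 m/day.
Hydraulic gradient i = Δh / L = 3.62 / 1670 = 0.002168.
Darcy flux q = K · i = 2.523 × 0.002168 = 0.005469 m/day.
Seepage velocity v = q / n_e = 0.005469 / 0.21 = 0.02604 m/day.
Travel time t = L / v = 1670 / 0.02604 = 64128 days = 175.6 years.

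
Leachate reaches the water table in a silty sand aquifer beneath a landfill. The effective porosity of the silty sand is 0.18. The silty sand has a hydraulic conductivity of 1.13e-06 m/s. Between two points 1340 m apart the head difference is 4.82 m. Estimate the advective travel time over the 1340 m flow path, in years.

Convert K: 1.13e-06 m/s × 86400 = 0.09763 m/day.
Hydraulic gradient i = Δh / L = 4.82 / 1340 = 0.003597.
Darcy flux q = K · i = 0.09763 × 0.003597 = 0.0003512 m/day.
Seepage velocity v = q / n_e = 0.0003512 / 0.18 = 0.001951 m/day.
Travel time t = L / v = 1340 / 0.001951 = 6.868e+05 days = 1880 years.

1880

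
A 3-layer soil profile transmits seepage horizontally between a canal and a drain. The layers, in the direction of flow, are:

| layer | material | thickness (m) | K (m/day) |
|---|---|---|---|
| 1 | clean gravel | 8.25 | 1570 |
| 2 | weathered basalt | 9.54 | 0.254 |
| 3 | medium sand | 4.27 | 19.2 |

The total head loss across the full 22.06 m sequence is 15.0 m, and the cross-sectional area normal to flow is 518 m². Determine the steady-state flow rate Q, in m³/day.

Flow is perpendicular to layering, so the layers act in series and the equivalent K is the thickness-weighted harmonic mean.
Total thickness L = 8.25 + 9.54 + 4.27 = 22.06 m.
Σ(b_i/K_i) = 8.25/1570 + 9.54/0.254 + 4.27/19.2 = 37.79 d.
K_eq = L / Σ(b_i/K_i) = 22.06 / 37.79 = 0.5838 m/day.
Q = K_eq · A · (Δh/L) = 0.5838 × 518 × (15.0/22.06) = 205.6 m³/day.

206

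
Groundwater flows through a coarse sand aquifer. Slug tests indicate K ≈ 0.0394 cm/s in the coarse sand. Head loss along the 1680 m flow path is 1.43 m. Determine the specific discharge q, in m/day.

0.0290

Convert K: 0.0394 cm/s × 864 = 34.04 m/day.
Hydraulic gradient i = Δh / L = 1.43 / 1680 = 0.0008512.
Specific discharge q = K · i = 34.04 × 0.0008512 = 0.02898 m/day.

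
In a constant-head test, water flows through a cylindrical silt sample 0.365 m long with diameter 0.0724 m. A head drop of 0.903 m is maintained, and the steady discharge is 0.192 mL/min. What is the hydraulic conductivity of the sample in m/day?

0.0271

Cross-sectional area A = π·(d/2)² = π × (0.0724/2)² = 0.004117 m².
Convert discharge: 0.192 mL/min = 3.200e-09 m³/s.
Darcy's law rearranged: K = Q·L / (A·Δh) = 3.200e-09 × 0.365 / (0.004117 × 0.903) = 3.142e-07 m/s = 0.02715 m/day.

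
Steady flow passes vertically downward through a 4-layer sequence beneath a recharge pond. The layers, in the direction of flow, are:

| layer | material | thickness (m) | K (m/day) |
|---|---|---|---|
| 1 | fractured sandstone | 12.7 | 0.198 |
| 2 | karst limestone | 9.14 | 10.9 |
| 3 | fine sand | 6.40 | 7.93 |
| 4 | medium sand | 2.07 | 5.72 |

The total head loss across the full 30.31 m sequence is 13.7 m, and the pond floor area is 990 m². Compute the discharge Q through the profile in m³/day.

Flow is perpendicular to layering, so the layers act in series and the equivalent K is the thickness-weighted harmonic mean.
Total thickness L = 12.7 + 9.14 + 6.40 + 2.07 = 30.31 m.
Σ(b_i/K_i) = 12.7/0.198 + 9.14/10.9 + 6.40/7.93 + 2.07/5.72 = 66.15 d.
K_eq = L / Σ(b_i/K_i) = 30.31 / 66.15 = 0.4582 m/day.
Q = K_eq · A · (Δh/L) = 0.4582 × 990 × (13.7/30.31) = 205.0 m³/day.

205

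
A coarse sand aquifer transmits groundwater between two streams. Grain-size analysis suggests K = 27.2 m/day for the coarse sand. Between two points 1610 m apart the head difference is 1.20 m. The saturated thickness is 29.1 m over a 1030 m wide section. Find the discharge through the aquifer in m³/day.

608

Cross-sectional area A = 1030 × 29.1 = 29973 m².
Hydraulic gradient i = Δh / L = 1.20 / 1610 = 0.0007453.
Darcy's law: Q = K · A · i = 27.20 × 29973 × 0.0007453 = 607.7 m³/day.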